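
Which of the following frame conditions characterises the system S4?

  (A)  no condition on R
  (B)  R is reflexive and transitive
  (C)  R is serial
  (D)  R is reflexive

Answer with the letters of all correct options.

B

(A) this class determines K, not S4.
(B) S4 is sound and complete for exactly this class.
(C) this class determines D, not S4.
(D) this class determines T (= KT), not S4.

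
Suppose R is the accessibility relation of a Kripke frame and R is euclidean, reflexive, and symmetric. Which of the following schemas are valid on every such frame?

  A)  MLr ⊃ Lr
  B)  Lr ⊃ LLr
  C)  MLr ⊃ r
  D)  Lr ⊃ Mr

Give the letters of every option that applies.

A, B, C, D

A relation that is euclidean, reflexive, and symmetric is also serial and transitive.
(A) MLr ⊃ Lr is the dual of axiom 5; it is valid on a frame exactly when R is euclidean. Every such R is euclidean, so valid.
(B) Lr ⊃ LLr is axiom 4, which corresponds to transitivity. Every such R is transitive — valid.
(C) MLr ⊃ r is the dual of axiom B; it is valid on a frame exactly when R is symmetric. Every such R is symmetric, so valid.
(D) Lr ⊃ Mr is axiom D; it is valid on a frame exactly when R is serial. Every such R is serial, so valid.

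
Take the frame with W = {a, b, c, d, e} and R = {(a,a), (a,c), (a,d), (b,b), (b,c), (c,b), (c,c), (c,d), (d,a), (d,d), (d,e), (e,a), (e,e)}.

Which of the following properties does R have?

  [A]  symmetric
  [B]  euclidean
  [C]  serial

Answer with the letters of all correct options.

C

(A) not symmetric: a R c but not c R a.
(B) not euclidean: a R c and a R a but not c R a.
(C) serial: every world has an R-successor.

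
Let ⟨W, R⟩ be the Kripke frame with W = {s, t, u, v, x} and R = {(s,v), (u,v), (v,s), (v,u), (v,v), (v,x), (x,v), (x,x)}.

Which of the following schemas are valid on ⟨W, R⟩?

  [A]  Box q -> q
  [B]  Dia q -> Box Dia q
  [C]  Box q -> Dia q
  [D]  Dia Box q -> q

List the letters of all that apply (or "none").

R is not reflexive: not s R s.
R is symmetric: every R-edge is matched by its reverse.
R is not euclidean: v R s and v R u but not s R u.
R is not serial: t has no R-successor.
(A) Box q -> q is axiom T, which corresponds to reflexivity. R is not reflexive — not valid.
(B) Dia q -> Box Dia q is axiom 5; it is valid on a frame exactly when R is euclidean. R is not euclidean, so not valid.
(C) Box q -> Dia q is axiom D, which corresponds to seriality. R is not serial — not valid.
(D) the dual of axiom B: valid iff R is symmetric. R is symmetric — valid.

D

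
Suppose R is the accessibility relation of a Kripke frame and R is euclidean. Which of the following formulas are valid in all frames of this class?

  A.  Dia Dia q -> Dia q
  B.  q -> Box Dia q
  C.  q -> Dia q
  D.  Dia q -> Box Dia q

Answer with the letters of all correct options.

D

(A) Dia Dia q -> Dia q is the dual of axiom 4, which corresponds to transitivity. Such an R need not be transitive — not valid.
(B) q -> Box Dia q is axiom B, which corresponds to symmetry. Such an R need not be symmetric — not valid.
(C) q -> Dia q is the dual of axiom T; it is valid on a frame exactly when R is reflexive. Such an R need not be reflexive, so not valid.
(D) axiom 5: valid iff R is euclidean. Every such R is euclidean — valid.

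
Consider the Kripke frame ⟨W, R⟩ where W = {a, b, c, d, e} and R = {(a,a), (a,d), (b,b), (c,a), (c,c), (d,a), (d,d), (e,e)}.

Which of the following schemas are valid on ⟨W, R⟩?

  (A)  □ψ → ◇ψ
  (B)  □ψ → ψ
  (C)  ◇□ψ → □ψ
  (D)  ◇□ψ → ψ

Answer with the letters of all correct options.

R is reflexive: each world relates to itself.
R is not symmetric: c R a but not a R c.
R is not euclidean: c R a and c R c but not a R c.
R is serial: every world has an R-successor.
(A) □ψ → ◇ψ (axiom D) characterises the serial frames. R is serial — valid.
(B) □ψ → ψ (axiom T) characterises the reflexive frames. R is reflexive — valid.
(C) ◇□ψ → □ψ (the dual of axiom 5) characterises the euclidean frames. R is not euclidean — not valid.
(D) ◇□ψ → ψ is the dual of axiom B, which corresponds to symmetry. R is not symmetric — not valid.

A, B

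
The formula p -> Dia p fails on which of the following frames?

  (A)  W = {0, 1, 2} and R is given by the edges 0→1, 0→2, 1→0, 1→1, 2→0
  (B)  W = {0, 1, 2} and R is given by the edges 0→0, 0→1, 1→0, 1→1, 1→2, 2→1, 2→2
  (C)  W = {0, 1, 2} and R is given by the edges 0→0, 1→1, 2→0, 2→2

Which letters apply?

A

The schema p -> Dia p is the dual of axiom T; it is valid on a frame iff R is reflexive.
(A) R is not reflexive (not 0 R 0), so the schema fails here.
(B) R is reflexive (each world relates to itself), so the schema is valid here.
(C) R is reflexive (each world relates to itself), so the schema is valid here.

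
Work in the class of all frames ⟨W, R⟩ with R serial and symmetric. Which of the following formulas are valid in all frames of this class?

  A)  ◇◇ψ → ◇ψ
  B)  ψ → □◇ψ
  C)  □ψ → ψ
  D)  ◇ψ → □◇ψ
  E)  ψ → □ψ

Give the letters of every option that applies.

B

(A) the dual of axiom 4: valid iff R is transitive. Such an R need not be transitive — not valid.
(B) axiom B: valid iff R is symmetric. Every such R is symmetric — valid.
(C) □ψ → ψ is axiom T, which corresponds to reflexivity. Such an R need not be reflexive — not valid.
(D) ◇ψ → □◇ψ is axiom 5, which corresponds to the euclidean property. Such an R need not be euclidean — not valid.
(E) ψ → □ψ is valid only on frames where every R-edge is a self-loop. Such an R need not be a subset of the identity — not valid.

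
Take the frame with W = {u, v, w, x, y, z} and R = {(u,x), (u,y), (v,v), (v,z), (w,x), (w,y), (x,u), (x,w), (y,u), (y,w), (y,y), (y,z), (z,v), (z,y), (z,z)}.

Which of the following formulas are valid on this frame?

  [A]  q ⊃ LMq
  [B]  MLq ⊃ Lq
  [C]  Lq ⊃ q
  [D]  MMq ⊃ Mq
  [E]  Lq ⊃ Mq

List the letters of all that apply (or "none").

A, E

R is not reflexive: not u R u.
R is symmetric: every R-edge is matched by its reverse.
R is not transitive: u R x and x R u but not u R u.
R is not euclidean: u R x and u R y but not x R y.
R is serial: every world has an R-successor.
(A) q ⊃ LMq (axiom B) characterises the symmetric frames. R is symmetric — valid.
(B) MLq ⊃ Lq is the dual of axiom 5, which corresponds to the euclidean property. R is not euclidean — not valid.
(C) Lq ⊃ q is axiom T, which corresponds to reflexivity. R is not reflexive — not valid.
(D) MMq ⊃ Mq (the dual of axiom 4) characterises the transitive frames. R is not transitive — not valid.
(E) Lq ⊃ Mq is axiom D; it is valid on a frame exactly when R is serial. R is serial, so valid.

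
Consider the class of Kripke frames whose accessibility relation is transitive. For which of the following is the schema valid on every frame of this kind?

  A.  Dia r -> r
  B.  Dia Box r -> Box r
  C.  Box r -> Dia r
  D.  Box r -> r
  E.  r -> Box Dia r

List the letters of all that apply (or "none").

(A) Dia r -> r (the converse of T) corresponds to R being a subset of the identity. Such an R need not be a subset of the identity, so not valid.
(B) Dia Box r -> Box r is the dual of axiom 5, which corresponds to the euclidean property. Such an R need not be euclidean — not valid.
(C) Box r -> Dia r is axiom D; it is valid on a frame exactly when R is serial. Such an R need not be serial, so not valid.
(D) Box r -> r (axiom T) characterises the reflexive frames. Such an R need not be reflexive — not valid.
(E) r -> Box Dia r is axiom B; it is valid on a frame exactly when R is symmetric. Such an R need not be symmetric, so not valid.

none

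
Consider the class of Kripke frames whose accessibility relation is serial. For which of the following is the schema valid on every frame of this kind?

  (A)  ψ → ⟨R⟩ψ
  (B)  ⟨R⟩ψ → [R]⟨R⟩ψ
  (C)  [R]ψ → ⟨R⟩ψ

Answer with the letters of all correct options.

(A) the dual of axiom T: valid iff R is reflexive. Such an R need not be reflexive — not valid.
(B) axiom 5: valid iff R is euclidean. Such an R need not be euclidean — not valid.
(C) [R]ψ → ⟨R⟩ψ is axiom D; it is valid on a frame exactly when R is serial. Every such R is serial, so valid.

C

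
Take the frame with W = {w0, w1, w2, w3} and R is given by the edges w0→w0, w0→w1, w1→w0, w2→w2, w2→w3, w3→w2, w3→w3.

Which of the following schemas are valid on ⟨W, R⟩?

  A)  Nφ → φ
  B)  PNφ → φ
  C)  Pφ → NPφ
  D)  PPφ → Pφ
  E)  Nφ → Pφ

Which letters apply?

B, E

R is not reflexive: not w1 R w1.
R is symmetric: every R-edge is matched by its reverse.
R is not transitive: w1 R w0 and w0 R w1 but not w1 R w1.
R is not euclidean: w0 R w1 and w0 R w1 but not w1 R w1.
R is serial: every world has an R-successor.
(A) Nφ → φ (axiom T) characterises the reflexive frames. R is not reflexive — not valid.
(B) the dual of axiom B: valid iff R is symmetric. R is symmetric — valid.
(C) Pφ → NPφ is axiom 5, which corresponds to the euclidean property. R is not euclidean — not valid.
(D) PPφ → Pφ is the dual of axiom 4; it is valid on a frame exactly when R is transitive. R is not transitive, so not valid.
(E) Nφ → Pφ (axiom D) characterises the serial frames. R is serial — valid.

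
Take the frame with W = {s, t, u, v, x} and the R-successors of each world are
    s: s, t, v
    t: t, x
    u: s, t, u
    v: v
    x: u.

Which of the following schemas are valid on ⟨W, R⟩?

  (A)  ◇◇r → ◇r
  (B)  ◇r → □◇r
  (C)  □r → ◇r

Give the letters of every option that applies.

C

R is not transitive: s R t and t R x but not s R x.
R is not euclidean: s R t and s R s but not t R s.
R is serial: every world has an R-successor.
(A) the dual of axiom 4: valid iff R is transitive. R is not transitive — not valid.
(B) ◇r → □◇r (axiom 5) characterises the euclidean frames. R is not euclidean — not valid.
(C) □r → ◇r is axiom D, which corresponds to seriality. R is serial — valid.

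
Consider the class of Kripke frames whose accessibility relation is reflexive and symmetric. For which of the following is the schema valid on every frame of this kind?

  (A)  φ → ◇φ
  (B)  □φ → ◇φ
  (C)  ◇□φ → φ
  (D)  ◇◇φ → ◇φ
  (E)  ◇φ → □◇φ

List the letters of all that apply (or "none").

Reflexive relations are serial.
(A) the dual of axiom T: valid iff R is reflexive. Every such R is reflexive — valid.
(B) □φ → ◇φ is axiom D, which corresponds to seriality. Every such R is serial — valid.
(C) ◇□φ → φ (the dual of axiom B) characterises the symmetric frames. Every such R is symmetric — valid.
(D) the dual of axiom 4: valid iff R is transitive. Such an R need not be transitive — not valid.
(E) ◇φ → □◇φ (axiom 5) characterises the euclidean frames. Such an R need not be euclidean — not valid.

A, B, C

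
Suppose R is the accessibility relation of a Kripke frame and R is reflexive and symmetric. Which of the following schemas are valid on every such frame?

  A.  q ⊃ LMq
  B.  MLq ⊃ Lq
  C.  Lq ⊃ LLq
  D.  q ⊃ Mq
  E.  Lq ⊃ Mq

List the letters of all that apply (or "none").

Reflexive relations are serial.
(A) q ⊃ LMq is axiom B, which corresponds to symmetry. Every such R is symmetric — valid.
(B) the dual of axiom 5: valid iff R is euclidean. Such an R need not be euclidean — not valid.
(C) Lq ⊃ LLq (axiom 4) characterises the transitive frames. Such an R need not be transitive — not valid.
(D) q ⊃ Mq (the dual of axiom T) characterises the reflexive frames. Every such R is reflexive — valid.
(E) Lq ⊃ Mq is axiom D; it is valid on a frame exactly when R is serial. Every such R is serial, so valid.

A, D, E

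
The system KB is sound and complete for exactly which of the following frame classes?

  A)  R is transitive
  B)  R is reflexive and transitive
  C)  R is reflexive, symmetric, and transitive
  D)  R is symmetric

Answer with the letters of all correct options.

D

(A) this class determines K4, not KB.
(B) this class determines S4, not KB.
(C) this class determines S5, not KB.
(D) KB is sound and complete for exactly this class.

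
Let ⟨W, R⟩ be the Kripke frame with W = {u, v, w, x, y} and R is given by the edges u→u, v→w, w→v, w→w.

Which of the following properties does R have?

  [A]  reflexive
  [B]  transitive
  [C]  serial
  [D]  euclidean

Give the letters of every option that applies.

(A) not reflexive: not v R v.
(B) not transitive: v R w and w R v but not v R v.
(C) not serial: x has no R-successor.
(D) not euclidean: w R v and w R v but not v R v.

none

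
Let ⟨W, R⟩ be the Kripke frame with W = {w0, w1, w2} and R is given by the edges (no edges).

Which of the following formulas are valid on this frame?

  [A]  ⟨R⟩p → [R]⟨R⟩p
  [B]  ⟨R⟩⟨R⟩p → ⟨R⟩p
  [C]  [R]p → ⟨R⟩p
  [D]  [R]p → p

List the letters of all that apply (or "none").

A, B

R is not reflexive: not w0 R w0.
R is transitive: R is closed under composition.
R is euclidean: any two R-successors of the same world are R-related.
R is not serial: w0 has no R-successor.
(A) ⟨R⟩p → [R]⟨R⟩p is axiom 5; it is valid on a frame exactly when R is euclidean. R is euclidean, so valid.
(B) the dual of axiom 4: valid iff R is transitive. R is transitive — valid.
(C) axiom D: valid iff R is serial. R is not serial — not valid.
(D) [R]p → p is axiom T, which corresponds to reflexivity. R is not reflexive — not valid.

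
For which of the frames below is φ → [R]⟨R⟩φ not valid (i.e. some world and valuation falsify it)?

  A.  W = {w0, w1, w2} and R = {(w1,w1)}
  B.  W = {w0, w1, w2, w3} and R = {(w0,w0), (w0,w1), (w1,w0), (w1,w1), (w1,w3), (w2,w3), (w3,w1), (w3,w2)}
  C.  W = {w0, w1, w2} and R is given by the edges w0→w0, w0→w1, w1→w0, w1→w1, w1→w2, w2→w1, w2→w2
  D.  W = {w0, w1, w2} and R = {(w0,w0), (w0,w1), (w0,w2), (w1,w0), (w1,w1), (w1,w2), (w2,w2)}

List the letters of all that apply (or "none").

D

The schema φ → [R]⟨R⟩φ is axiom B; it is valid on a frame iff R is symmetric.
(A) R is symmetric (every R-edge is matched by its reverse), so the schema is valid here.
(B) R is symmetric (every R-edge is matched by its reverse), so the schema is valid here.
(C) R is symmetric (every R-edge is matched by its reverse), so the schema is valid here.
(D) R is not symmetric (w0 R w2 but not w2 R w0), so the schema fails here.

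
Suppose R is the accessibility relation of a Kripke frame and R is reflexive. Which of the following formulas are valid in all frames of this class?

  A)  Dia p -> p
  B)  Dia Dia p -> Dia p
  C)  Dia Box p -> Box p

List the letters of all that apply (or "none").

none

A reflexive relation is serial.
(A) Dia p -> p (the converse of T) corresponds to R being a subset of the identity. Such an R need not be a subset of the identity, so not valid.
(B) Dia Dia p -> Dia p (the dual of axiom 4) characterises the transitive frames. Such an R need not be transitive — not valid.
(C) Dia Box p -> Box p is the dual of axiom 5; it is valid on a frame exactly when R is euclidean. Such an R need not be euclidean, so not valid.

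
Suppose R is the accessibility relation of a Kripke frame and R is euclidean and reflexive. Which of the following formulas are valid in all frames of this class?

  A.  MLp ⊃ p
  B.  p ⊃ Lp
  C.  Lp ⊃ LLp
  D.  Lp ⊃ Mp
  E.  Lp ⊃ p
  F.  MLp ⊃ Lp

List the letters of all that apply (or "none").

A reflexive euclidean relation is also symmetric (from wRw and wRv the euclidean condition gives vRw) and hence transitive; it is an equivalence relation.
(A) MLp ⊃ p is the dual of axiom B; it is valid on a frame exactly when R is symmetric. Every such R is symmetric, so valid.
(B) p ⊃ Lp is equivalent to ◇p→p; it holds exactly when R ⊆ identity. Such an R need not be a subset of the identity — not valid.
(C) Lp ⊃ LLp (axiom 4) characterises the transitive frames. Every such R is transitive — valid.
(D) Lp ⊃ Mp is axiom D; it is valid on a frame exactly when R is serial. Every such R is serial, so valid.
(E) Lp ⊃ p is axiom T, which corresponds to reflexivity. Every such R is reflexive — valid.
(F) MLp ⊃ Lp is the dual of axiom 5, which corresponds to the euclidean property. Every such R is euclidean — valid.

A, C, D, E, F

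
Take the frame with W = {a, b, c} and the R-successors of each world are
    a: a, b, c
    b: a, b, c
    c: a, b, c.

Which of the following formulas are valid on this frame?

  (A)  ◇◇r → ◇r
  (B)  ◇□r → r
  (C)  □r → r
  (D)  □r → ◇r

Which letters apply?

A, B, C, D

R is reflexive: each world relates to itself.
R is symmetric: every R-edge is matched by its reverse.
R is transitive: R is closed under composition.
R is serial: every world has an R-successor.
(A) the dual of axiom 4: valid iff R is transitive. R is transitive — valid.
(B) ◇□r → r (the dual of axiom B) characterises the symmetric frames. R is symmetric — valid.
(C) □r → r is axiom T; it is valid on a frame exactly when R is reflexive. R is reflexive, so valid.
(D) □r → ◇r (axiom D) characterises the serial frames. R is serial — valid.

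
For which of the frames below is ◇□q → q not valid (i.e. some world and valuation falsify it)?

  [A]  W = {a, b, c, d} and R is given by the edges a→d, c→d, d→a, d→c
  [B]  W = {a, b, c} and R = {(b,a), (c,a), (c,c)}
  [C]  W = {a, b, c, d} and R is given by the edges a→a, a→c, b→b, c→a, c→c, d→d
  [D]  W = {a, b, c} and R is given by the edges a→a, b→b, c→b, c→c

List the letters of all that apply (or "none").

The schema ◇□q → q is the dual of axiom B; it is valid on a frame iff R is symmetric.
(A) R is symmetric (every R-edge is matched by its reverse), so the schema is valid here.
(B) R is not symmetric (b R a but not a R b), so the schema fails here.
(C) R is symmetric (every R-edge is matched by its reverse), so the schema is valid here.
(D) R is not symmetric (c R b but not b R c), so the schema fails here.

B, D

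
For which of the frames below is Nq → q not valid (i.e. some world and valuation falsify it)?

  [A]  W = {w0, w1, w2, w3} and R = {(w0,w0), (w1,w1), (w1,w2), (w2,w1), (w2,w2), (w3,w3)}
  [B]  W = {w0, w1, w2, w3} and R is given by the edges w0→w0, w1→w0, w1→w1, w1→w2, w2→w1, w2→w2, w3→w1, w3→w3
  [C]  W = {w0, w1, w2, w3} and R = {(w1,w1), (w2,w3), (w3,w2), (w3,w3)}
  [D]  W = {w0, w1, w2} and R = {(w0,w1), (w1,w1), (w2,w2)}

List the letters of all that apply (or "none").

C, D

The schema Nq → q is axiom T; it is valid on a frame iff R is reflexive.
(A) R is reflexive (each world relates to itself), so the schema is valid here.
(B) R is reflexive (each world relates to itself), so the schema is valid here.
(C) R is not reflexive (not w0 R w0), so the schema fails here.
(D) R is not reflexive (not w0 R w0), so the schema fails here.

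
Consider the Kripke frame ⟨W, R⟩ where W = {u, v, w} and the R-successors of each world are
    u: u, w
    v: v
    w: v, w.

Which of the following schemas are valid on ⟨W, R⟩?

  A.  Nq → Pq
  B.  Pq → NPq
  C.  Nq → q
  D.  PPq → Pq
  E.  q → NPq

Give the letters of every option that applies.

A, C

R is reflexive: each world relates to itself.
R is not symmetric: u R w but not w R u.
R is not transitive: u R w and w R v but not u R v.
R is not euclidean: u R w and u R u but not w R u.
R is serial: every world has an R-successor.
(A) Nq → Pq is axiom D, which corresponds to seriality. R is serial — valid.
(B) Pq → NPq (axiom 5) characterises the euclidean frames. R is not euclidean — not valid.
(C) Nq → q is axiom T, which corresponds to reflexivity. R is reflexive — valid.
(D) PPq → Pq is the dual of axiom 4; it is valid on a frame exactly when R is transitive. R is not transitive, so not valid.
(E) axiom B: valid iff R is symmetric. R is not symmetric — not valid.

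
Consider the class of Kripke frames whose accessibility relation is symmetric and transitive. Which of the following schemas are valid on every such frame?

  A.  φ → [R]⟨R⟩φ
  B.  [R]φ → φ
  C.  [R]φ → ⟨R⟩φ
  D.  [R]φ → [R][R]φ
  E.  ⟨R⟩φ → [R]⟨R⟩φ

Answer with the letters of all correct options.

A symmetric transitive relation is euclidean (uRv and uRw give vRu by symmetry, then vRw by transitivity).
(A) axiom B: valid iff R is symmetric. Every such R is symmetric — valid.
(B) [R]φ → φ is axiom T; it is valid on a frame exactly when R is reflexive. Such an R need not be reflexive, so not valid.
(C) [R]φ → ⟨R⟩φ is axiom D; it is valid on a frame exactly when R is serial. Such an R need not be serial, so not valid.
(D) [R]φ → [R][R]φ is axiom 4; it is valid on a frame exactly when R is transitive. Every such R is transitive, so valid.
(E) ⟨R⟩φ → [R]⟨R⟩φ is axiom 5, which corresponds to the euclidean property. Every such R is euclidean — valid.

A, D, E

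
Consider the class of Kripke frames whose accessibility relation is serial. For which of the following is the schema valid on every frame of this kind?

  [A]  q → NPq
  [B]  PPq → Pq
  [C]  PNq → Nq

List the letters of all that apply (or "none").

(A) axiom B: valid iff R is symmetric. Such an R need not be symmetric — not valid.
(B) PPq → Pq (the dual of axiom 4) characterises the transitive frames. Such an R need not be transitive — not valid.
(C) PNq → Nq (the dual of axiom 5) characterises the euclidean frames. Such an R need not be euclidean — not valid.

none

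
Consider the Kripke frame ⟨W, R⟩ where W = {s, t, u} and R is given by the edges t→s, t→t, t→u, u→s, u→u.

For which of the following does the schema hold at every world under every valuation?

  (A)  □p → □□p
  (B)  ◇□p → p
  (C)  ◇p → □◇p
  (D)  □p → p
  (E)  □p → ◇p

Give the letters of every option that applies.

R is not reflexive: not s R s.
R is not symmetric: t R s but not s R t.
R is transitive: R is closed under composition.
R is not euclidean: t R s and t R t but not s R t.
R is not serial: s has no R-successor.
(A) □p → □□p is axiom 4, which corresponds to transitivity. R is transitive — valid.
(B) the dual of axiom B: valid iff R is symmetric. R is not symmetric — not valid.
(C) ◇p → □◇p is axiom 5, which corresponds to the euclidean property. R is not euclidean — not valid.
(D) □p → p is axiom T, which corresponds to reflexivity. R is not reflexive — not valid.
(E) □p → ◇p is axiom D; it is valid on a frame exactly when R is serial. R is not serial, so not valid.

A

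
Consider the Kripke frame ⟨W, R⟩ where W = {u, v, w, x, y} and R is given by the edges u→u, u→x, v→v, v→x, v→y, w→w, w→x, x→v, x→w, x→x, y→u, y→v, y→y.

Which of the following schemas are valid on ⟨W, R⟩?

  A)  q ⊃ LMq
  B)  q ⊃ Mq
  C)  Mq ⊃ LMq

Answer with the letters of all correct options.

R is reflexive: each world relates to itself.
R is not symmetric: u R x but not x R u.
R is not euclidean: u R x and u R u but not x R u.
(A) q ⊃ LMq is axiom B, which corresponds to symmetry. R is not symmetric — not valid.
(B) the dual of axiom T: valid iff R is reflexive. R is reflexive — valid.
(C) Mq ⊃ LMq is axiom 5, which corresponds to the euclidean property. R is not euclidean — not valid.

B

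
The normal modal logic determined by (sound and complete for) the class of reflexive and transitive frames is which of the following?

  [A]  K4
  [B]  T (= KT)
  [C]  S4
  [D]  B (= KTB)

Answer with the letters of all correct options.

(A) K4 is determined by the class of transitive frames.
(B) T (= KT) is determined by the class of reflexive frames.
(C) S4 is determined by exactly this class.
(D) B (= KTB) is determined by the class of reflexive and symmetric frames.

C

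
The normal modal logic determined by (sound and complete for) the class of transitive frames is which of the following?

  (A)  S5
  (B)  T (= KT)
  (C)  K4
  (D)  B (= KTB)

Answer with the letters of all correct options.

(A) S5 is determined by the class of reflexive, symmetric, and transitive frames.
(B) T (= KT) is determined by the class of reflexive frames.
(C) K4 is determined by exactly this class.
(D) B (= KTB) is determined by the class of reflexive and symmetric frames.

C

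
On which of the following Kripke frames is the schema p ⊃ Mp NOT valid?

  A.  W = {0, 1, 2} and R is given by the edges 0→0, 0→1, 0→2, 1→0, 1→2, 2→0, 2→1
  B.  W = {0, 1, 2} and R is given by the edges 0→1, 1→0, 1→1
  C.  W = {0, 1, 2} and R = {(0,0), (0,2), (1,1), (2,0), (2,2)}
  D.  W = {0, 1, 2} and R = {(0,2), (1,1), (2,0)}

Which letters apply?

A, B, D

The schema p ⊃ Mp is the dual of axiom T; it is valid on a frame iff R is reflexive.
(A) R is not reflexive (not 1 R 1), so the schema fails here.
(B) R is not reflexive (not 0 R 0), so the schema fails here.
(C) R is reflexive (each world relates to itself), so the schema is valid here.
(D) R is not reflexive (not 0 R 0), so the schema fails here.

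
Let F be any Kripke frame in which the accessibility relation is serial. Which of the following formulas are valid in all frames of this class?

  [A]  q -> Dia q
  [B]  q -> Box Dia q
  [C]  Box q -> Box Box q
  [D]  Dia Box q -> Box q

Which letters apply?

none

(A) q -> Dia q is the dual of axiom T; it is valid on a frame exactly when R is reflexive. Such an R need not be reflexive, so not valid.
(B) q -> Box Dia q is axiom B; it is valid on a frame exactly when R is symmetric. Such an R need not be symmetric, so not valid.
(C) Box q -> Box Box q is axiom 4; it is valid on a frame exactly when R is transitive. Such an R need not be transitive, so not valid.
(D) Dia Box q -> Box q is the dual of axiom 5, which corresponds to the euclidean property. Such an R need not be euclidean — not valid.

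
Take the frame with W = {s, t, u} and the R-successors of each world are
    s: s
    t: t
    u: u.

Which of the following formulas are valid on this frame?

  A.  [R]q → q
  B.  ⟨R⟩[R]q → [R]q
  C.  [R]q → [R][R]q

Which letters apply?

A, B, C

R is reflexive: each world relates to itself.
R is transitive: R is closed under composition.
R is euclidean: any two R-successors of the same world are R-related.
(A) axiom T: valid iff R is reflexive. R is reflexive — valid.
(B) ⟨R⟩[R]q → [R]q (the dual of axiom 5) characterises the euclidean frames. R is euclidean — valid.
(C) [R]q → [R][R]q (axiom 4) characterises the transitive frames. R is transitive — valid.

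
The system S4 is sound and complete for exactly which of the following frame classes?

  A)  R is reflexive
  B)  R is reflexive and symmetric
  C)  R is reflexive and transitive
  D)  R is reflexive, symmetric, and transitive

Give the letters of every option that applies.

(A) this class determines T (= KT), not S4.
(B) this class determines B (= KTB), not S4.
(C) S4 is sound and complete for exactly this class.
(D) this class determines S5, not S4.

C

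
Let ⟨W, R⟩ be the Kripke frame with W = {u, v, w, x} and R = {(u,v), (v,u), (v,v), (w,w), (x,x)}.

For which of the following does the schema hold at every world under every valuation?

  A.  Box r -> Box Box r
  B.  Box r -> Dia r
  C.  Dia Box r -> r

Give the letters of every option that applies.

B, C

R is symmetric: every R-edge is matched by its reverse.
R is not transitive: u R v and v R u but not u R u.
R is serial: every world has an R-successor.
(A) axiom 4: valid iff R is transitive. R is not transitive — not valid.
(B) Box r -> Dia r is axiom D, which corresponds to seriality. R is serial — valid.
(C) the dual of axiom B: valid iff R is symmetric. R is symmetric — valid.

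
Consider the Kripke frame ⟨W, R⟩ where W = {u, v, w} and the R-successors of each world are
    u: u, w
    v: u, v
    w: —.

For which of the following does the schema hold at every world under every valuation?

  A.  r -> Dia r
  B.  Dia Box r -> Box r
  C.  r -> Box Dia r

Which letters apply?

R is not reflexive: not w R w.
R is not symmetric: u R w but not w R u.
R is not euclidean: u R w and u R u but not w R u.
(A) r -> Dia r is the dual of axiom T; it is valid on a frame exactly when R is reflexive. R is not reflexive, so not valid.
(B) Dia Box r -> Box r (the dual of axiom 5) characterises the euclidean frames. R is not euclidean — not valid.
(C) r -> Box Dia r is axiom B, which corresponds to symmetry. R is not symmetric — not valid.

none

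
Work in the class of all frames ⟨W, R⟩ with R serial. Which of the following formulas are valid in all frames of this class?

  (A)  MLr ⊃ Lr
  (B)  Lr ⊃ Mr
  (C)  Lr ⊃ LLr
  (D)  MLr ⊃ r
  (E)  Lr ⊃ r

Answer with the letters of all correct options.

B

(A) MLr ⊃ Lr is the dual of axiom 5, which corresponds to the euclidean property. Such an R need not be euclidean — not valid.
(B) Lr ⊃ Mr is axiom D, which corresponds to seriality. Every such R is serial — valid.
(C) Lr ⊃ LLr is axiom 4; it is valid on a frame exactly when R is transitive. Such an R need not be transitive, so not valid.
(D) MLr ⊃ r is the dual of axiom B, which corresponds to symmetry. Such an R need not be symmetric — not valid.
(E) axiom T: valid iff R is reflexive. Such an R need not be reflexive — not valid.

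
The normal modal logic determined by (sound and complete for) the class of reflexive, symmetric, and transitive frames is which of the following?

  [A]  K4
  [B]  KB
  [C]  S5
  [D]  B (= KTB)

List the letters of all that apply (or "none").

(A) K4 is determined by the class of transitive frames.
(B) KB is determined by the class of symmetric frames.
(C) S5 is determined by exactly this class.
(D) B (= KTB) is determined by the class of reflexive and symmetric frames.

C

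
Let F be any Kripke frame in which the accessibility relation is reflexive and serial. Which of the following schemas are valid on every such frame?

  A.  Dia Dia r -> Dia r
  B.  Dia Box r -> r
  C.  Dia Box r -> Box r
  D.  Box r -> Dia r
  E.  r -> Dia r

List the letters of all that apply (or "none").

(A) Dia Dia r -> Dia r (the dual of axiom 4) characterises the transitive frames. Such an R need not be transitive — not valid.
(B) Dia Box r -> r is the dual of axiom B; it is valid on a frame exactly when R is symmetric. Such an R need not be symmetric, so not valid.
(C) Dia Box r -> Box r is the dual of axiom 5; it is valid on a frame exactly when R is euclidean. Such an R need not be euclidean, so not valid.
(D) axiom D: valid iff R is serial. Every such R is serial — valid.
(E) r -> Dia r is the dual of axiom T, which corresponds to reflexivity. Every such R is reflexive — valid.

D, E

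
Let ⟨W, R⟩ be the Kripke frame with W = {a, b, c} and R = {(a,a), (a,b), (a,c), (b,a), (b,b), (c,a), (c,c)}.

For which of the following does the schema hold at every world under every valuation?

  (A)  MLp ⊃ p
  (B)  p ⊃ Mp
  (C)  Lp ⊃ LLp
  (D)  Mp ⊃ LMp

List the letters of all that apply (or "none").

R is reflexive: each world relates to itself.
R is symmetric: every R-edge is matched by its reverse.
R is not transitive: b R a and a R c but not b R c.
R is not euclidean: a R b and a R c but not b R c.
(A) MLp ⊃ p (the dual of axiom B) characterises the symmetric frames. R is symmetric — valid.
(B) the dual of axiom T: valid iff R is reflexive. R is reflexive — valid.
(C) Lp ⊃ LLp is axiom 4; it is valid on a frame exactly when R is transitive. R is not transitive, so not valid.
(D) Mp ⊃ LMp (axiom 5) characterises the euclidean frames. R is not euclidean — not valid.

A, B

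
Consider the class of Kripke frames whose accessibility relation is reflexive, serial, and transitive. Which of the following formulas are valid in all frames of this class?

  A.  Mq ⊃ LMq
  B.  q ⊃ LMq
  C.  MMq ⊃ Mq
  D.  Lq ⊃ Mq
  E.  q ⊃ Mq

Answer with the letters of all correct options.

C, D, E

(A) Mq ⊃ LMq is axiom 5, which corresponds to the euclidean property. Such an R need not be euclidean — not valid.
(B) q ⊃ LMq is axiom B, which corresponds to symmetry. Such an R need not be symmetric — not valid.
(C) the dual of axiom 4: valid iff R is transitive. Every such R is transitive — valid.
(D) Lq ⊃ Mq (axiom D) characterises the serial frames. Every such R is serial — valid.
(E) q ⊃ Mq is the dual of axiom T; it is valid on a frame exactly when R is reflexive. Every such R is reflexive, so valid.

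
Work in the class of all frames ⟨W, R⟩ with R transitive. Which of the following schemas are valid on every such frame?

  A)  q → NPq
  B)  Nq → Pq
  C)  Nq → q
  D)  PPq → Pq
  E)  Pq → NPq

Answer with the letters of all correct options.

D

(A) q → NPq (axiom B) characterises the symmetric frames. Such an R need not be symmetric — not valid.
(B) Nq → Pq is axiom D; it is valid on a frame exactly when R is serial. Such an R need not be serial, so not valid.
(C) Nq → q is axiom T, which corresponds to reflexivity. Such an R need not be reflexive — not valid.
(D) PPq → Pq is the dual of axiom 4; it is valid on a frame exactly when R is transitive. Every such R is transitive, so valid.
(E) Pq → NPq is axiom 5; it is valid on a frame exactly when R is euclidean. Such an R need not be euclidean, so not valid.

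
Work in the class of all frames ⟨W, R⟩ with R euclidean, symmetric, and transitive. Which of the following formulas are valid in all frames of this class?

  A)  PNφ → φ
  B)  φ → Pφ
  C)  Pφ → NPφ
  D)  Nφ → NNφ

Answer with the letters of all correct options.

A, C, D

(A) PNφ → φ (the dual of axiom B) characterises the symmetric frames. Every such R is symmetric — valid.
(B) φ → Pφ is the dual of axiom T; it is valid on a frame exactly when R is reflexive. Such an R need not be reflexive, so not valid.
(C) Pφ → NPφ is axiom 5, which corresponds to the euclidean property. Every such R is euclidean — valid.
(D) Nφ → NNφ is axiom 4, which corresponds to transitivity. Every such R is transitive — valid.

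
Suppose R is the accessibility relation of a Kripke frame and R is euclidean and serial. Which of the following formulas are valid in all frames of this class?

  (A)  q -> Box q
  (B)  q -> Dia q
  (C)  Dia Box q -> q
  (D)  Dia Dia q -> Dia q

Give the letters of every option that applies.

(A) q -> Box q is equivalent to ◇p→p; it holds exactly when R ⊆ identity. Such an R need not be a subset of the identity — not valid.
(B) q -> Dia q is the dual of axiom T, which corresponds to reflexivity. Such an R need not be reflexive — not valid.
(C) Dia Box q -> q (the dual of axiom B) characterises the symmetric frames. Such an R need not be symmetric — not valid.
(D) the dual of axiom 4: valid iff R is transitive. Such an R need not be transitive — not valid.

none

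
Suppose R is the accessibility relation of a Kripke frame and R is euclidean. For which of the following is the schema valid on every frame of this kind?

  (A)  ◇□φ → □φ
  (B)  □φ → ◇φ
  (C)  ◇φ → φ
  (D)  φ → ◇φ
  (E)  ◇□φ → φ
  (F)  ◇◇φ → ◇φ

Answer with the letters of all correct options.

A

(A) the dual of axiom 5: valid iff R is euclidean. Every such R is euclidean — valid.
(B) □φ → ◇φ (axiom D) characterises the serial frames. Such an R need not be serial — not valid.
(C) ◇φ → φ (the converse of T) corresponds to R being a subset of the identity. Such an R need not be a subset of the identity, so not valid.
(D) φ → ◇φ is the dual of axiom T, which corresponds to reflexivity. Such an R need not be reflexive — not valid.
(E) ◇□φ → φ is the dual of axiom B, which corresponds to symmetry. Such an R need not be symmetric — not valid.
(F) ◇◇φ → ◇φ is the dual of axiom 4, which corresponds to transitivity. Such an R need not be transitive — not valid.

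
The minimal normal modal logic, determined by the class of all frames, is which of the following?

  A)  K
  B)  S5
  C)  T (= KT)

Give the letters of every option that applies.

A

(A) K is determined by exactly this class.
(B) S5 is determined by the class of reflexive, symmetric, and transitive frames.
(C) T (= KT) is determined by the class of reflexive frames.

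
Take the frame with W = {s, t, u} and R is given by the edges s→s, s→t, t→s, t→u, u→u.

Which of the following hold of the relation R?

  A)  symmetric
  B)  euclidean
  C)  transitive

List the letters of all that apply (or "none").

(A) not symmetric: t R u but not u R t.
(B) not euclidean: t R s and t R u but not s R u.
(C) not transitive: s R t and t R u but not s R u.

none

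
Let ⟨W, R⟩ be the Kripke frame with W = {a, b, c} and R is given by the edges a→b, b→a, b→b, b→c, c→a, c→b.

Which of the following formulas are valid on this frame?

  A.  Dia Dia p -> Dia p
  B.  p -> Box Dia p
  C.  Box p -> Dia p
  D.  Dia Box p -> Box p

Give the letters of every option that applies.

R is not symmetric: c R a but not a R c.
R is not transitive: a R b and b R a but not a R a.
R is not euclidean: b R a and b R c but not a R c.
R is serial: every world has an R-successor.
(A) Dia Dia p -> Dia p (the dual of axiom 4) characterises the transitive frames. R is not transitive — not valid.
(B) p -> Box Dia p is axiom B; it is valid on a frame exactly when R is symmetric. R is not symmetric, so not valid.
(C) Box p -> Dia p (axiom D) characterises the serial frames. R is serial — valid.
(D) the dual of axiom 5: valid iff R is euclidean. R is not euclidean — not valid.

C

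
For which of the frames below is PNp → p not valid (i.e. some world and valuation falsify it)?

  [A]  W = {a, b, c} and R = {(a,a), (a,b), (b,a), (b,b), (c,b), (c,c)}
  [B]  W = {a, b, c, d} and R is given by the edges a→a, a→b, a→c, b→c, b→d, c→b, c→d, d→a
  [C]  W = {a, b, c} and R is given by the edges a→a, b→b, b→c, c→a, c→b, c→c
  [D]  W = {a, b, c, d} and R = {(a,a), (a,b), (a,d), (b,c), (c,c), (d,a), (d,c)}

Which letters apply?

A, B, C, D

The schema PNp → p is the dual of axiom B; it is valid on a frame iff R is symmetric.
(A) R is not symmetric (c R b but not b R c), so the schema fails here.
(B) R is not symmetric (a R b but not b R a), so the schema fails here.
(C) R is not symmetric (c R a but not a R c), so the schema fails here.
(D) R is not symmetric (a R b but not b R a), so the schema fails here.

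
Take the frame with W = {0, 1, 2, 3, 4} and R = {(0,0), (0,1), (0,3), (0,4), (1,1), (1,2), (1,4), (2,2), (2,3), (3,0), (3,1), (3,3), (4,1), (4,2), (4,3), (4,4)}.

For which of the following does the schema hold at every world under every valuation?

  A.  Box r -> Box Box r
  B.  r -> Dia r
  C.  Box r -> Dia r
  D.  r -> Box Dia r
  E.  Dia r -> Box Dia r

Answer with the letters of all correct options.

B, C

R is reflexive: each world relates to itself.
R is not symmetric: 0 R 1 but not 1 R 0.
R is not transitive: 0 R 1 and 1 R 2 but not 0 R 2.
R is not euclidean: 0 R 1 and 0 R 0 but not 1 R 0.
R is serial: every world has an R-successor.
(A) Box r -> Box Box r is axiom 4; it is valid on a frame exactly when R is transitive. R is not transitive, so not valid.
(B) r -> Dia r is the dual of axiom T; it is valid on a frame exactly when R is reflexive. R is reflexive, so valid.
(C) Box r -> Dia r is axiom D; it is valid on a frame exactly when R is serial. R is serial, so valid.
(D) r -> Box Dia r is axiom B, which corresponds to symmetry. R is not symmetric — not valid.
(E) Dia r -> Box Dia r is axiom 5; it is valid on a frame exactly when R is euclidean. R is not euclidean, so not valid.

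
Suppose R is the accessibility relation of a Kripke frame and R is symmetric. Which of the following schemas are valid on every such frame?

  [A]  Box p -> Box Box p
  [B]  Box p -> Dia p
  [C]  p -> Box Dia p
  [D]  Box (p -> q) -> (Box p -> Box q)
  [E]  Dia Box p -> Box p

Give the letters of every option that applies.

(A) Box p -> Box Box p is axiom 4, which corresponds to transitivity. Such an R need not be transitive — not valid.
(B) Box p -> Dia p (axiom D) characterises the serial frames. Such an R need not be serial — not valid.
(C) axiom B: valid iff R is symmetric. Every such R is symmetric — valid.
(D) this is just K, valid on every normal frame.
(E) the dual of axiom 5: valid iff R is euclidean. Such an R need not be euclidean — not valid.

C, D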